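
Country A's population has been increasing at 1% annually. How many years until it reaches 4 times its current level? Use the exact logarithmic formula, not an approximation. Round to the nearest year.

t = ln(4) / ln(1 + 0.01) = 1.3863 / 0.009950 ≈ 139.33.
≈ 139 years.

139 years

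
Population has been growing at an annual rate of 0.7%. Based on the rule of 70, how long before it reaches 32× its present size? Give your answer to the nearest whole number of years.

Doubling time ≈ 70/0.7 = 100.00 years.
32× is 5 doublings, so 5 × 100.00 ≈ 500 years.

≈ 500 years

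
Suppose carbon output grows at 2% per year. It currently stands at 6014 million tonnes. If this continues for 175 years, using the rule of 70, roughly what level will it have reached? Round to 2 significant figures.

about 190000 million tonnes

It doubles every 70/2 ≈ 35.00 years, so 175 years is 5.00 doublings.
2^5.00 ≈ 32.00; 6014 × 32.00 ≈ 190000 million tonnes.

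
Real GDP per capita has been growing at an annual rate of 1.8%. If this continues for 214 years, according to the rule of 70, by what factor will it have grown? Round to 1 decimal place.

around 45.3 times

Doubling time ≈ 70/1.8 = 38.89 years.
214 years / 38.89 ≈ 5.50 doublings → factor 2^5.50 ≈ 45.3.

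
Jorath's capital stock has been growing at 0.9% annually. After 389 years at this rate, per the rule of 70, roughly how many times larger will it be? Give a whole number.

At 0.9% one doubling takes ≈ 77.78 years; 389 years is 5 of them, so ×32.

around 32 times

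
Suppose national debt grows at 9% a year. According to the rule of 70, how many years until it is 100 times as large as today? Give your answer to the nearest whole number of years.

52 years

Doubling time ≈ 70/9 = 7.78 years.
100× is log₂ 100 ≈ 6.64 doublings, so ≈ 6.64 × 7.78 = 52 years.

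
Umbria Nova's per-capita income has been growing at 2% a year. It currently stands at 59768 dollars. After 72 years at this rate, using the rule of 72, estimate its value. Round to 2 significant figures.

Doubling time ≈ 72/2 = 36.00 years.
72 years is 72/36.00 ≈ 2.00 doublings, a factor of 2^2.00 ≈ 4.00.
59768 × 4.00 ≈ 240000 dollars.

roughly 240000 dollars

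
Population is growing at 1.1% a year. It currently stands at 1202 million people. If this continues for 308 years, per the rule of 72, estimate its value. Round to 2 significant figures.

roughly 31000 million people

It doubles every 72/1.1 ≈ 65.45 years, so 308 years is 4.71 doublings.
2^4.71 ≈ 26.17; 1202 × 26.17 ≈ 31000 million people.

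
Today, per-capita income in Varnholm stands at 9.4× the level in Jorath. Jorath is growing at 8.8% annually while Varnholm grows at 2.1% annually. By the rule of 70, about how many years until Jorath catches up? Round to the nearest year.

around 34 years

Jorath gains on Varnholm at 8.8% − 2.1% = 6.7 points a year.
At that relative rate the gap halves every 70/6.7 ≈ 10.45 years.
A 9.4× gap takes log₂(9.4) ≈ 3.23 halvings to close: 3.23 × 10.45 ≈ 34 years.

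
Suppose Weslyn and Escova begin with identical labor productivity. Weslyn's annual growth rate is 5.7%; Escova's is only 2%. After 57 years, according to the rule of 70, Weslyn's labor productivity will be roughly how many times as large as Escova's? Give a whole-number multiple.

≈ 8 times

Only the 3.7-point difference matters.
70/3.7 ≈ 18.92 years per doubling of the ratio; 57 years gives 3.01 doublings, so ≈ 8×.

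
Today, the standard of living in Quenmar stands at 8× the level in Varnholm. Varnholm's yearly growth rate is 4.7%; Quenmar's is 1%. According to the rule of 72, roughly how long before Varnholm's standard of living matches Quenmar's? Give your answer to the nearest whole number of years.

What matters is the difference: 3.7 pp.
Rule of 72 on the gap: the ratio halves every 72/3.7 ≈ 19.46 years.
An 8× gap closes after 3 halvings: 3 × 19.46 ≈ 58 years.

around 58 years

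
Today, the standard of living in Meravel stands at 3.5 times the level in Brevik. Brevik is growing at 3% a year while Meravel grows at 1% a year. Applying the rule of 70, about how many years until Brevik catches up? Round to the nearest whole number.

approximately 63 years

The growth-rate gap is 3% − 1% = 2 percentage points.
So the ratio between them halves every 70/2 ≈ 35.00 years.
A 3.5 times gap takes log₂(3.5) ≈ 1.81 halvings to close: 1.81 × 35.00 ≈ 63 years.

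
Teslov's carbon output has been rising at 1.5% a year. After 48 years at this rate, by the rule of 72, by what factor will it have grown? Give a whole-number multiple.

Doubling time ≈ 72/1.5 = 48.00 years.
48/48.00 ≈ 1 doubling, so about 2^1 = 2×.

approximately 2 times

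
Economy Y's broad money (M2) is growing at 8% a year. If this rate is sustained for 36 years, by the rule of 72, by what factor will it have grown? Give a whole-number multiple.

At 8% one doubling takes ≈ 9.00 years; 36 years is 4 of them, so ×16.

16 times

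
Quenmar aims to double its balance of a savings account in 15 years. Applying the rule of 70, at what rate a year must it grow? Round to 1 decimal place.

70 / 15 ≈ 4.67, so about 4.7% a year.

≈ 4.7%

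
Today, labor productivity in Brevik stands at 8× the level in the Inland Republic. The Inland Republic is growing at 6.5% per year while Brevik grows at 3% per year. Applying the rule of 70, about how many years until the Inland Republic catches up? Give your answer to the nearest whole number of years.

What matters is the difference: 3.5 pp.
Rule of 70 on the gap: the ratio halves every 70/3.5 ≈ 20.00 years.
An 8× gap closes after 3 halvings: 3 × 20.00 ≈ 60 years.

approximately 60 years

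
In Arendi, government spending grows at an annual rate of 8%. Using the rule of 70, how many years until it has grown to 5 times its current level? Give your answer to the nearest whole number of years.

At 8% it doubles every 70/8 ≈ 8.75 years.
5× is log₂ 5 ≈ 2.32 doublings, so ≈ 2.32 × 8.75 = 20 years.

approximately 20 years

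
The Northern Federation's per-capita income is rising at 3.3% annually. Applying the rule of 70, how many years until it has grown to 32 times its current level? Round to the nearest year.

One doubling takes 70/3.3 = 21.21 years.
32 = 2^5, so 5 doublings → 106 years.

about 106 years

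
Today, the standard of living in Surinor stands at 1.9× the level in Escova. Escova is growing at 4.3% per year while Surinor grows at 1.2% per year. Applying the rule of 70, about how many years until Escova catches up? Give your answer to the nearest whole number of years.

≈ 21 years

The growth-rate gap is 4.3% − 1.2% = 3.1 percentage points.
So the ratio between them halves every 70/3.1 ≈ 22.58 years.
A 1.9× gap takes log₂(1.9) ≈ 0.93 halvings to close: 0.93 × 22.58 ≈ 21 years.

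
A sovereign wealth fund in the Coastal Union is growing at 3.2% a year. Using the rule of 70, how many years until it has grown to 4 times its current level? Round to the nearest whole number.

approximately 44 years

One doubling takes 70/3.2 = 21.88 years.
Getting to 4× needs 2 doublings: 2 × 21.88 ≈ 44 years.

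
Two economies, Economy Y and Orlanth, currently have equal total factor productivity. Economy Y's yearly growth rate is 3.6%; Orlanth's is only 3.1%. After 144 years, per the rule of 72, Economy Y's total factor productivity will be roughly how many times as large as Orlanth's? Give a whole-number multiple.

Only the 0.5-point difference matters.
72/0.5 ≈ 144.00 years per doubling of the ratio; 144 years gives 1.00 doublings, so ≈ 2×.

around 2 times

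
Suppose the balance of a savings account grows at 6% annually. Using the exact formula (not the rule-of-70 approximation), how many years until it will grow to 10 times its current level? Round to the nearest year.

40 years

t = ln(10) / ln(1 + 0.06) = 2.3026 / 0.058269 ≈ 39.52.
≈ 40 years.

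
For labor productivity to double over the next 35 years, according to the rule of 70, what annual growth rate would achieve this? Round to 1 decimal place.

≈ 2.0%

70 / 35 ≈ 2.00, so about 2.0% annually.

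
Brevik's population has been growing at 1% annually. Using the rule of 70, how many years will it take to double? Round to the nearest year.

70 years

Doubling time ≈ 70 / 1 = 70.00 years.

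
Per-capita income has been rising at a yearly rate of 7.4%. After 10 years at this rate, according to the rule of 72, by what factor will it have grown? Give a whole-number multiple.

At 7.4% one doubling takes ≈ 9.73 years; 10 years is 1 of them, so ×2.

approximately 2 times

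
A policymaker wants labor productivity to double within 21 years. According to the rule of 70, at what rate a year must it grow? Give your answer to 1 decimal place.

approximately 3.3% a year

70 / 21 ≈ 3.33, so about 3.3% a year.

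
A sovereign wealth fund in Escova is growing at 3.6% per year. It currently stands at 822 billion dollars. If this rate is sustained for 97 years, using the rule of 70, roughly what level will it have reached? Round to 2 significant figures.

Doubling time ≈ 70/3.6 = 19.44 years.
97 years is 97/19.44 ≈ 4.99 doublings, a factor of 2^4.99 ≈ 31.78.
822 × 31.78 ≈ 26000 billion dollars.

roughly 26000 billion dollars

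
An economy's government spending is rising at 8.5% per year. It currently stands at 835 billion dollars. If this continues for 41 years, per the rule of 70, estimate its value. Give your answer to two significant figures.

≈ 26000 billion dollars

Doubling time ≈ 70/8.5 = 8.24 years.
41 years is 41/8.24 ≈ 4.98 doublings, a factor of 2^4.98 ≈ 31.56.
835 × 31.56 ≈ 26000 billion dollars.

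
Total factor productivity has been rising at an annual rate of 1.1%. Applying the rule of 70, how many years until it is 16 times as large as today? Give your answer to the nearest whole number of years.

approximately 255 years

Doubling time ≈ 70/1.1 = 63.64 years.
Getting to 16× needs 4 doublings: 4 × 63.64 ≈ 255 years.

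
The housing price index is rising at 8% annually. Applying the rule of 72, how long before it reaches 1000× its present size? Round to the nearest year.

One doubling takes 72/8 = 9.00 years.
Reaching 1000× takes log₂(1000) ≈ 9.97 doublings.
9.97 × 9.00 ≈ 90 years.

around 90 years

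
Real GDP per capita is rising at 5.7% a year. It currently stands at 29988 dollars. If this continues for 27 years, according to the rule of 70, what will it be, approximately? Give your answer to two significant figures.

It doubles every 70/5.7 ≈ 12.28 years, so 27 years is 2.20 doublings.
2^2.20 ≈ 4.59; 29988 × 4.59 ≈ 140000 dollars.

roughly 140000 dollars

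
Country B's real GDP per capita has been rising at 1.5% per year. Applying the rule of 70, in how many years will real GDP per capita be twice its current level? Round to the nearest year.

roughly 47 years

Doubling time ≈ 70 / 1.5 = 46.67 years.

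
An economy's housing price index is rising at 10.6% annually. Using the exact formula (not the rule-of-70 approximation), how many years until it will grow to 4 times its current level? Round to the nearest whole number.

t = ln(4) / ln(1 + 0.106) = 1.3863 / 0.100750 ≈ 13.76.
≈ 14 years.

14 years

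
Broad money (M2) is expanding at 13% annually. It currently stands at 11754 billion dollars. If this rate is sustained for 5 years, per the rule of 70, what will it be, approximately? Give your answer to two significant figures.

approximately 22000 billion dollars

It doubles every 70/13 ≈ 5.38 years, so 5 years is 0.93 doublings.
2^0.93 ≈ 1.91; 11754 × 1.91 ≈ 22000 billion dollars.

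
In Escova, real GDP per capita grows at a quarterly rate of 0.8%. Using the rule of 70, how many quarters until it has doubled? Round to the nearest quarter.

At 0.8%, doubling takes about 70/0.8 = 87.50 quarters.

88 quarters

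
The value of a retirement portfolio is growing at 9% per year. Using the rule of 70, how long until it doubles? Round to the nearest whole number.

70/9 ≈ 7.78, so it doubles roughly every 8 years.

around 8 years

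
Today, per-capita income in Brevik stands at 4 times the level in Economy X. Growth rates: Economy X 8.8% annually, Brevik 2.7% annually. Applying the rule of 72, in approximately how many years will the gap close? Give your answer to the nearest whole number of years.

around 24 years

The growth-rate gap is 8.8% − 2.7% = 6.1 percentage points.
So the ratio between them halves every 72/6.1 ≈ 11.80 years.
A 4 times gap closes after 2 halvings: 2 × 11.80 ≈ 24 years.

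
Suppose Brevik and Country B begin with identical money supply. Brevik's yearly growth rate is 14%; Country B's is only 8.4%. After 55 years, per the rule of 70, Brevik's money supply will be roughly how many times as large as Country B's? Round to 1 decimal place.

approximately 21.1 times

Rate gap = 14% − 8.4% = 5.6 points.
The ratio doubles every 70/5.6 ≈ 12.50 years.
55/12.50 ≈ 4.40 doublings → ratio ≈ 2^4.40 ≈ 21.1.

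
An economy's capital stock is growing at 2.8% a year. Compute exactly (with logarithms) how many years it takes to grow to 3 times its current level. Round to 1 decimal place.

t = ln(3) / ln(1 + 0.028) = 1.0986 / 0.027615 ≈ 39.78.

39.8 years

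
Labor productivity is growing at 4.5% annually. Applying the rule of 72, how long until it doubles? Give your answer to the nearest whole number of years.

about 16 years

Doubling time ≈ 72 / 4.5 = 16.00 years.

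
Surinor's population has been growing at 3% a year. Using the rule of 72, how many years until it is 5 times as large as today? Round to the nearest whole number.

Doubling time ≈ 72/3 = 24.00 years.
Reaching 5× takes log₂(5) ≈ 2.32 doublings.
2.32 × 24.00 ≈ 56 years.

around 56 years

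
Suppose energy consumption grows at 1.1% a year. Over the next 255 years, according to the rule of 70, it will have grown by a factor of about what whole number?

70/1.1 ≈ 63.64 years per doubling.
255 years fits 4 doublings: 2^4 = 16.

16 times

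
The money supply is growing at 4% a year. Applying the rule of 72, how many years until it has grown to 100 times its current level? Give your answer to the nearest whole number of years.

Doubling time ≈ 72/4 = 18.00 years.
100× is log₂ 100 ≈ 6.64 doublings, so ≈ 6.64 × 18.00 = 120 years.

about 120 years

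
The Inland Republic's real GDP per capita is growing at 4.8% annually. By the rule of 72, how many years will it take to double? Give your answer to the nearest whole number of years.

≈ 15 years

Doubling time ≈ 72 / 4.8 = 15.00 years.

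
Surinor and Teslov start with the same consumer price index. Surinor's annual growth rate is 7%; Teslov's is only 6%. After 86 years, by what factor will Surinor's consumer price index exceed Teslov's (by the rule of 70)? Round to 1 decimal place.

Only the 1-point difference matters.
70/1 ≈ 70.00 years per doubling of the ratio; 86 years gives 1.23 doublings, so ≈ 2.3×.

≈ 2.3 times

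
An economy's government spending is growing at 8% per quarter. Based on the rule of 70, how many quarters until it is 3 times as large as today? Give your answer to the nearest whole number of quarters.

Doubling time ≈ 70/8 = 8.75 quarters.
3× is log₂ 3 ≈ 1.58 doublings, so ≈ 1.58 × 8.75 = 14 quarters.

about 14 quarters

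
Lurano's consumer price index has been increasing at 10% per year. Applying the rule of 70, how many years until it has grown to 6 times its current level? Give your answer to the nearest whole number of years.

Doubling time ≈ 70/10 = 7.00 years.
6× is log₂ 6 ≈ 2.58 doublings, so ≈ 2.58 × 7.00 = 18 years.

around 18 years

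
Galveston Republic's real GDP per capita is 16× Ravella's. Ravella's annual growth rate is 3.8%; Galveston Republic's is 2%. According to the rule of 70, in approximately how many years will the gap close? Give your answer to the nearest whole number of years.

Ravella gains on Galveston Republic at 3.8% − 2% = 1.8 points a year.
At that relative rate the gap halves every 70/1.8 ≈ 38.89 years.
A 16× gap closes after 4 halvings: 4 × 38.89 ≈ 156 years.

roughly 156 years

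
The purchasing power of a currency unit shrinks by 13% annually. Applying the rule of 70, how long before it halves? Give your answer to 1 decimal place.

Falling at 13%, it halves about every 70/13 = 5.38 years.

around 5.4 years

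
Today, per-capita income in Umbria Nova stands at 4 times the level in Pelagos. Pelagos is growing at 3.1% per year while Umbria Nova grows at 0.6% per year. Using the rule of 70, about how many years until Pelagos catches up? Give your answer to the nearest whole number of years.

Pelagos gains on Umbria Nova at 3.1% − 0.6% = 2.5 points a year.
At that relative rate the gap halves every 70/2.5 ≈ 28.00 years.
A 4 times gap closes after 2 halvings: 2 × 28.00 ≈ 56 years.

roughly 56 years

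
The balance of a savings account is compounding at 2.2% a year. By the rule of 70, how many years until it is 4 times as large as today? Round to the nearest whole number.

One doubling takes 70/2.2 = 31.82 years.
4 = 2^2, so 2 doublings → 64 years.

approximately 64 years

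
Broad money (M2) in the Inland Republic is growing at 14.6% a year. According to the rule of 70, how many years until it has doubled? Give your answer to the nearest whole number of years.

5 years

70/14.6 ≈ 4.79, so it doubles roughly every 5 years.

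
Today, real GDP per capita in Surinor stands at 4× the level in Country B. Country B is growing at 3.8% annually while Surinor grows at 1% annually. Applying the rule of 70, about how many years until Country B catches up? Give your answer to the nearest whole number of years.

Country B gains on Surinor at 3.8% − 1% = 2.8 points a year.
At that relative rate the gap halves every 70/2.8 ≈ 25.00 years.
A 4× gap closes after 2 halvings: 2 × 25.00 ≈ 50 years.

roughly 50 years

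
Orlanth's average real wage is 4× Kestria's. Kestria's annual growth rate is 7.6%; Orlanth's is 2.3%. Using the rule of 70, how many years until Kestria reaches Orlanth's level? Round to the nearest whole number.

What matters is the difference: 5.3 pp.
Rule of 70 on the gap: the ratio halves every 70/5.3 ≈ 13.21 years.
A 4× gap closes after 2 halvings: 2 × 13.21 ≈ 26 years.

about 26 years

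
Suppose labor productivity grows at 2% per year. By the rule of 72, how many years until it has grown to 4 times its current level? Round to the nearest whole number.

about 72 years

Doubling time ≈ 72/2 = 36.00 years.
Getting to 4× needs 2 doublings: 2 × 36.00 ≈ 72 years.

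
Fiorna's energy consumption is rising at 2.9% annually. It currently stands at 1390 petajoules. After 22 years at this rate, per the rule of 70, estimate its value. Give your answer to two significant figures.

approximately 2600 petajoules

It doubles every 70/2.9 ≈ 24.14 years, so 22 years is 0.91 doublings.
2^0.91 ≈ 1.88; 1390 × 1.88 ≈ 2600 petajoules.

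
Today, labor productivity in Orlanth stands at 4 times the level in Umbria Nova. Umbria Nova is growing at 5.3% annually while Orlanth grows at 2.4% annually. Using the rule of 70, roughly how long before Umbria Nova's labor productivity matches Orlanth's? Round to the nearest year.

What matters is the difference: 2.9 pp.
Rule of 70 on the gap: the ratio halves every 70/2.9 ≈ 24.14 years.
A 4 times gap closes after 2 halvings: 2 × 24.14 ≈ 48 years.

around 48 years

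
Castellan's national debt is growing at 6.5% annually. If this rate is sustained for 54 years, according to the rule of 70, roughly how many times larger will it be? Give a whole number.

≈ 32 times

Doubling time ≈ 70/6.5 = 10.77 years.
54/10.77 ≈ 5 doublings, so about 2^5 = 32×.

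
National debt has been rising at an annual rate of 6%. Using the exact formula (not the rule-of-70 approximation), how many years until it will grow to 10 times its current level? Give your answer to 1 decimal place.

39.5 years

t = ln(10) / ln(1 + 0.06) = 2.3026 / 0.058269 ≈ 39.52.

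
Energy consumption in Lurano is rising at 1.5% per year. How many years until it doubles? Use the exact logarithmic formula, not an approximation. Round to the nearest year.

t = ln(2) / ln(1 + 0.015) = 0.6931 / 0.014889 ≈ 46.55.
≈ 47 years.

47 years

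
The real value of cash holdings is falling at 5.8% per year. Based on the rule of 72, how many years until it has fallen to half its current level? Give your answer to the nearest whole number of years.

Falling at 5.8%, it halves about every 72/5.8 = 12.41 years.

12 years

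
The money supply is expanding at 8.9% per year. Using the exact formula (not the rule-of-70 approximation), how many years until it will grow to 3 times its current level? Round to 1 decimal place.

t = ln(3) / ln(1 + 0.089) = 1.0986 / 0.085260 ≈ 12.89.

12.9 years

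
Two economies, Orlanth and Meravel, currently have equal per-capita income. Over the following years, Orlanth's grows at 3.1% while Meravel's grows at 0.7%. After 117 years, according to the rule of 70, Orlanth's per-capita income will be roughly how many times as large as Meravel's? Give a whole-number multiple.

Rate gap = 3.1% − 0.7% = 2.4 points.
The ratio doubles every 70/2.4 ≈ 29.17 years.
117/29.17 ≈ 4.01 doublings → ratio ≈ 2^4.01 ≈ 16.

≈ 16 times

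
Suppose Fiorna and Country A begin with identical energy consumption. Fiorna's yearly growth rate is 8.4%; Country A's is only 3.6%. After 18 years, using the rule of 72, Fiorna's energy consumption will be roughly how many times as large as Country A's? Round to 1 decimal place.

≈ 2.3 times

Only the 4.8-point difference matters.
72/4.8 ≈ 15.00 years per doubling of the ratio; 18 years gives 1.20 doublings, so ≈ 2.3×.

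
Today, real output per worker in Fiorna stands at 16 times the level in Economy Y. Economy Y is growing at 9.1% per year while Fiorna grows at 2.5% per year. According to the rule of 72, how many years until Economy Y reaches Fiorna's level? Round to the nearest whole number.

≈ 44 years

Economy Y gains on Fiorna at 9.1% − 2.5% = 6.6 points a year.
At that relative rate the gap halves every 72/6.6 ≈ 10.91 years.
A 16 times gap closes after 4 halvings: 4 × 10.91 ≈ 44 years.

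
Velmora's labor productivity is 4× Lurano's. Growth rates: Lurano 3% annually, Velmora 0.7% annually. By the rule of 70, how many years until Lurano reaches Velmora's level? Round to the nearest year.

What matters is the difference: 2.3 pp.
Rule of 70 on the gap: the ratio halves every 70/2.3 ≈ 30.43 years.
A 4× gap closes after 2 halvings: 2 × 30.43 ≈ 61 years.

roughly 61 years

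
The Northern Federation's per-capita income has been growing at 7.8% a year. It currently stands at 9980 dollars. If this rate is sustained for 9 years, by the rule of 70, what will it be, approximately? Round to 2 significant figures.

around 20000 dollars

Doubling time ≈ 70/7.8 = 8.97 years.
9 years is 9/8.97 ≈ 1.00 doublings, a factor of 2^1.00 ≈ 2.00.
9980 × 2.00 ≈ 20000 dollars.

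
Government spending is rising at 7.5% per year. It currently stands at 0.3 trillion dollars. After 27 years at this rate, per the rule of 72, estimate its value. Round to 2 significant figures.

It doubles every 72/7.5 ≈ 9.60 years, so 27 years is 2.81 doublings.
2^2.81 ≈ 7.01; 0.3 × 7.01 ≈ 2.1 trillion dollars.

≈ 2.1 trillion dollars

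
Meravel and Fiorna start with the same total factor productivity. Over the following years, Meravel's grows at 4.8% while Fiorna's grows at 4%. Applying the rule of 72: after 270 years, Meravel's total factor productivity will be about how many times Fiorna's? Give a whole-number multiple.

8 times

Meravel pulls ahead at 0.8 pp per year, so the ratio doubles every 72/0.8 ≈ 90.00 years.
In 270 years that's 3.00 doublings: 2^3.00 ≈ 8.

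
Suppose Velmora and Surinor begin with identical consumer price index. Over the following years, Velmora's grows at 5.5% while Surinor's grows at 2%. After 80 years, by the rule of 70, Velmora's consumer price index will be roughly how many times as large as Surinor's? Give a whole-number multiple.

Velmora pulls ahead at 3.5 pp per year, so the ratio doubles every 70/3.5 ≈ 20.00 years.
In 80 years that's 4.00 doublings: 2^4.00 ≈ 16.

16 times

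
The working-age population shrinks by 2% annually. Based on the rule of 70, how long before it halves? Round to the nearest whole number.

roughly 35 years

Halving time ≈ 70 / 2 = 35.00 → 35 years.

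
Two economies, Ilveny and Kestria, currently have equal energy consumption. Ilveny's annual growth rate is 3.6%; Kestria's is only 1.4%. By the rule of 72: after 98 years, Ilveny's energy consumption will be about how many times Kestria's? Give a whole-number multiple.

Only the 2.2-point difference matters.
72/2.2 ≈ 32.73 years per doubling of the ratio; 98 years gives 2.99 doublings, so ≈ 8×.

around 8 times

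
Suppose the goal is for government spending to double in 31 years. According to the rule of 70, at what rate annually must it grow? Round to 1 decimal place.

70 / 31 ≈ 2.26, so about 2.3% annually.

≈ 2.3%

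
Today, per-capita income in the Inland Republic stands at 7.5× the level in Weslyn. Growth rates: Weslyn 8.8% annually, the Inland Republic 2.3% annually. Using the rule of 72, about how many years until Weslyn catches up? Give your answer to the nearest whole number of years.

Weslyn gains on the Inland Republic at 8.8% − 2.3% = 6.5 points a year.
At that relative rate the gap halves every 72/6.5 ≈ 11.08 years.
A 7.5× gap takes log₂(7.5) ≈ 2.91 halvings to close: 2.91 × 11.08 ≈ 32 years.

roughly 32 years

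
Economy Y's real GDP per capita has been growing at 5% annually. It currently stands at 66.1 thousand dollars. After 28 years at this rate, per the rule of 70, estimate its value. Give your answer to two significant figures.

roughly 260 thousand dollars

It doubles every 70/5 ≈ 14.00 years, so 28 years is 2.00 doublings.
2^2.00 ≈ 4.00; 66.1 × 4.00 ≈ 260 thousand dollars.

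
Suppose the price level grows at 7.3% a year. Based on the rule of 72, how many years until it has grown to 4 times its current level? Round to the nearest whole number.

about 20 years

Doubling time ≈ 72/7.3 = 9.86 years.
4× is 2 doublings, so 2 × 9.86 ≈ 20 years.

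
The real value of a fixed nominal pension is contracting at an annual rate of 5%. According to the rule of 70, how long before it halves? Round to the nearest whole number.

14 years

Halving time ≈ 70 / 5 = 14.00 → 14 years.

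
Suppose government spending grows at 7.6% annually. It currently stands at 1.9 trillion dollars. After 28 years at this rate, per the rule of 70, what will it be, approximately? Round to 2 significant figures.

approximately 16 trillion dollars

Doubling time ≈ 70/7.6 = 9.21 years.
28 years is 28/9.21 ≈ 3.04 doublings, a factor of 2^3.04 ≈ 8.22.
1.9 × 8.22 ≈ 16 trillion dollars.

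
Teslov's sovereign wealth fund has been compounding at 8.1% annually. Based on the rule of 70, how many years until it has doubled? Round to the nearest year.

Doubling time ≈ 70 / 8.1 = 8.64 years.

around 9 years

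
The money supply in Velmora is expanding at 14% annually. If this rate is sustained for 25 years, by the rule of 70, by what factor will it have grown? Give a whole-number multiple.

32 times

At 14% one doubling takes ≈ 5.00 years; 25 years is 5 of them, so ×32.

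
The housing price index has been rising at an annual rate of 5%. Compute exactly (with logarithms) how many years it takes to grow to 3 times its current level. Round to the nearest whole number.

t = ln(3) / ln(1 + 0.05) = 1.0986 / 0.048790 ≈ 22.52.
≈ 23 years.

23 years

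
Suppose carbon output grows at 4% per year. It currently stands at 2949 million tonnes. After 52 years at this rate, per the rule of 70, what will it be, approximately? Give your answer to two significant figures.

approximately 23000 million tonnes

Doubling time ≈ 70/4 = 17.50 years.
52 years is 52/17.50 ≈ 2.97 doublings, a factor of 2^2.97 ≈ 7.84.
2949 × 7.84 ≈ 23000 million tonnes.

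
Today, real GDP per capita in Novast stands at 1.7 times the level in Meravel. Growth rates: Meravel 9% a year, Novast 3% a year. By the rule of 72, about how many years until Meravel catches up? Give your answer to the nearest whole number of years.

The growth-rate gap is 9% − 3% = 6 percentage points.
So the ratio between them halves every 72/6 ≈ 12.00 years.
A 1.7 times gap takes log₂(1.7) ≈ 0.77 halvings to close: 0.77 × 12.00 ≈ 9 years.

about 9 years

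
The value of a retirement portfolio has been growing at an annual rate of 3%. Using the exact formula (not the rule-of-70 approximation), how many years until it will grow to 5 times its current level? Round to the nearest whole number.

t = ln(5) / ln(1 + 0.03) = 1.6094 / 0.029559 ≈ 54.45.
≈ 54 years.

54 years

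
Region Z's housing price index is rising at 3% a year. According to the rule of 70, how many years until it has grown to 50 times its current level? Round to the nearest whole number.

One doubling takes 70/3 = 23.33 years.
50× is log₂ 50 ≈ 5.64 doublings, so ≈ 5.64 × 23.33 = 132 years.

132 years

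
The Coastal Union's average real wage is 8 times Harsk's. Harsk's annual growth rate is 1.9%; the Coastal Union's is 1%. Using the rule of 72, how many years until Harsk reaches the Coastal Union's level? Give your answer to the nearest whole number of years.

approximately 240 years

Harsk gains on the Coastal Union at 1.9% − 1% = 0.9 points a year.
At that relative rate the gap halves every 72/0.9 ≈ 80.00 years.
An 8 times gap closes after 3 halvings: 3 × 80.00 ≈ 240 years.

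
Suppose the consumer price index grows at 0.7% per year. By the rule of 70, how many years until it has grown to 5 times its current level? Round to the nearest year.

One doubling takes 70/0.7 = 100.00 years.
5× is log₂ 5 ≈ 2.32 doublings, so ≈ 2.32 × 100.00 = 232 years.

approximately 232 years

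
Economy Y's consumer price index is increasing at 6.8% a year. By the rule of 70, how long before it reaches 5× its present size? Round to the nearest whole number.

Doubling time ≈ 70/6.8 = 10.29 years.
Reaching 5× takes log₂(5) ≈ 2.32 doublings.
2.32 × 10.29 ≈ 24 years.

about 24 years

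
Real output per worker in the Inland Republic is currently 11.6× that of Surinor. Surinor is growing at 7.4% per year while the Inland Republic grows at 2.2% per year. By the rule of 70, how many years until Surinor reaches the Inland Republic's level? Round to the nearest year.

What matters is the difference: 5.2 pp.
Rule of 70 on the gap: the ratio halves every 70/5.2 ≈ 13.46 years.
An 11.6× gap takes log₂(11.6) ≈ 3.54 halvings to close: 3.54 × 13.46 ≈ 48 years.

approximately 48 years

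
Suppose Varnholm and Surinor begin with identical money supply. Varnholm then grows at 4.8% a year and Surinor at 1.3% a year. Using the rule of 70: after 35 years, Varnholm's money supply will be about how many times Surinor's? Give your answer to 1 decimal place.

Rate gap = 4.8% − 1.3% = 3.5 points.
The ratio doubles every 70/3.5 ≈ 20.00 years.
35/20.00 ≈ 1.75 doublings → ratio ≈ 2^1.75 ≈ 3.4.

around 3.4 times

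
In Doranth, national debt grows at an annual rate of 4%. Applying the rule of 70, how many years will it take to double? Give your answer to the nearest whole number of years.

70/4 ≈ 17.50, so it doubles roughly every 18 years.

approximately 18 years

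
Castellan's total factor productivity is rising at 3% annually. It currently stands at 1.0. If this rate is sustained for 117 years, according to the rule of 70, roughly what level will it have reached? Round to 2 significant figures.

It doubles every 70/3 ≈ 23.33 years, so 117 years is 5.02 doublings.
2^5.02 ≈ 32.45; 1.0 × 32.45 ≈ 32.

around 32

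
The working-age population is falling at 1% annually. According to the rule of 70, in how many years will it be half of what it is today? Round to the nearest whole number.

70 years

Falling at 1%, it halves about every 70/1 = 70.00 years.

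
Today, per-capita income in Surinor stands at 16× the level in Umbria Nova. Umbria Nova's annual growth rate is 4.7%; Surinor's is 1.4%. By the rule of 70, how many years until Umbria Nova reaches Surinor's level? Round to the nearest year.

roughly 85 years

The growth-rate gap is 4.7% − 1.4% = 3.3 percentage points.
So the ratio between them halves every 70/3.3 ≈ 21.21 years.
A 16× gap closes after 4 halvings: 4 × 21.21 ≈ 85 years.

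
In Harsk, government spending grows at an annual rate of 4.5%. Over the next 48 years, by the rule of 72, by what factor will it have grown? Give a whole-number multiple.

about 8 times

72/4.5 ≈ 16.00 years per doubling.
48 years fits 3 doublings: 2^3 = 8.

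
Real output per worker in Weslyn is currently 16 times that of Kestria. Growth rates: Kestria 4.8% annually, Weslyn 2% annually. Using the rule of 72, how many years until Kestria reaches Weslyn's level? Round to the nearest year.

about 103 years

Kestria gains on Weslyn at 4.8% − 2% = 2.8 points a year.
At that relative rate the gap halves every 72/2.8 ≈ 25.71 years.
A 16 times gap closes after 4 halvings: 4 × 25.71 ≈ 103 years.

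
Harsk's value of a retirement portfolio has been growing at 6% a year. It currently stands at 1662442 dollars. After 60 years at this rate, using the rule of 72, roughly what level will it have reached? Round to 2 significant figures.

Doubling time ≈ 72/6 = 12.00 years.
60 years is 60/12.00 ≈ 5.00 doublings, a factor of 2^5.00 ≈ 32.00.
1662442 × 32.00 ≈ 53000000 dollars.

approximately 53000000 dollars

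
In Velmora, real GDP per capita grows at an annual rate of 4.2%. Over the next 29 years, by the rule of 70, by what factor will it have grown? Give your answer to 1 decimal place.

Doubling time ≈ 70/4.2 = 16.67 years.
29 years / 16.67 ≈ 1.74 doublings → factor 2^1.74 ≈ 3.3.

around 3.3 times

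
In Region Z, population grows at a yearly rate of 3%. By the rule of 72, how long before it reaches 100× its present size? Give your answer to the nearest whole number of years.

159 years

Doubling time ≈ 72/3 = 24.00 years.
100× is log₂ 100 ≈ 6.64 doublings, so ≈ 6.64 × 24.00 = 159 years.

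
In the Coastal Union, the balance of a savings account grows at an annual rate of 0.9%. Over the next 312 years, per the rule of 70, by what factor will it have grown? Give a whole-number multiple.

approximately 16 times

Doubling time ≈ 70/0.9 = 77.78 years.
312/77.78 ≈ 4 doublings, so about 2^4 = 16×.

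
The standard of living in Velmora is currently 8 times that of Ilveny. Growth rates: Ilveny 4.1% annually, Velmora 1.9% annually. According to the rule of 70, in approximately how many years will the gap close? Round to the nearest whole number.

Ilveny gains on Velmora at 4.1% − 1.9% = 2.2 points a year.
At that relative rate the gap halves every 70/2.2 ≈ 31.82 years.
An 8 times gap closes after 3 halvings: 3 × 31.82 ≈ 95 years.

≈ 95 years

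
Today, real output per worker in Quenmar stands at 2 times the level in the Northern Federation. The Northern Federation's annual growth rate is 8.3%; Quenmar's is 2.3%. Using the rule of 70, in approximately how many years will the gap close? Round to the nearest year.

The growth-rate gap is 8.3% − 2.3% = 6 percentage points.
So the ratio between them halves every 70/6 ≈ 11.67 years.
A 2 times gap closes after 1 halving: 1 × 11.67 ≈ 12 years.

approximately 12 years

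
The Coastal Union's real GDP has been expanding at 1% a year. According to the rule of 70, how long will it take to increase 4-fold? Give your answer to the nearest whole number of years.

around 140 years

One doubling takes 70/1 = 70.00 years.
4 = 2^2, so 2 doublings → 140 years.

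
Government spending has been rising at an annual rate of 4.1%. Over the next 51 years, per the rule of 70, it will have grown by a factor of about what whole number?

At 4.1% one doubling takes ≈ 17.07 years; 51 years is 3 of them, so ×8.

roughly 8 times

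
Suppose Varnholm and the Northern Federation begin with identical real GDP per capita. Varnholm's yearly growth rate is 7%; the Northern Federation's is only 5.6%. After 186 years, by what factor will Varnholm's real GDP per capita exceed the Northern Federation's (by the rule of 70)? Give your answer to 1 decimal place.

Only the 1.4-point difference matters.
70/1.4 ≈ 50.00 years per doubling of the ratio; 186 years gives 3.72 doublings, so ≈ 13.2×.

roughly 13.2 times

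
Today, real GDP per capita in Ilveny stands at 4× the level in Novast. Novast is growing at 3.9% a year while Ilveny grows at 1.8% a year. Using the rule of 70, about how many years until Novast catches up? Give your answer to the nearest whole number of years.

67 years

What matters is the difference: 2.1 pp.
Rule of 70 on the gap: the ratio halves every 70/2.1 ≈ 33.33 years.
A 4× gap closes after 2 halvings: 2 × 33.33 ≈ 67 years.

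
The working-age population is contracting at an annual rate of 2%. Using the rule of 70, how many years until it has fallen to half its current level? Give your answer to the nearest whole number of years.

≈ 35 years

The rule works in reverse for decay: 70/2 ≈ 35.00 years to halve.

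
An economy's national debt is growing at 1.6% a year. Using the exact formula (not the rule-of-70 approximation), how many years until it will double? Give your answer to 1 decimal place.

43.7 years

t = ln(2) / ln(1 + 0.016) = 0.6931 / 0.015873 ≈ 43.67.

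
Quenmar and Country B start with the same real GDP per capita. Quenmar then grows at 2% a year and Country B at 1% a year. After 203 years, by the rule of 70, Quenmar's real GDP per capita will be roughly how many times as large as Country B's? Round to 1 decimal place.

Only the 1-point difference matters.
70/1 ≈ 70.00 years per doubling of the ratio; 203 years gives 2.90 doublings, so ≈ 7.5×.

7.5 times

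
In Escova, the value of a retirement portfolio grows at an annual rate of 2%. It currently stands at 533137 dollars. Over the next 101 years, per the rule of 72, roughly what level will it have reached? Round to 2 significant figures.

Doubling time ≈ 72/2 = 36.00 years.
101 years is 101/36.00 ≈ 2.81 doublings, a factor of 2^2.81 ≈ 7.01.
533137 × 7.01 ≈ 3700000 dollars.

roughly 3700000 dollars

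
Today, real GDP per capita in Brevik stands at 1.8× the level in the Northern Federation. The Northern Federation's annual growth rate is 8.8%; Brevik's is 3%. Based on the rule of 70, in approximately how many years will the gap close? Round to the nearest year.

10 years

the Northern Federation gains on Brevik at 8.8% − 3% = 5.8 points a year.
At that relative rate the gap halves every 70/5.8 ≈ 12.07 years.
A 1.8× gap takes log₂(1.8) ≈ 0.85 halvings to close: 0.85 × 12.07 ≈ 10 years.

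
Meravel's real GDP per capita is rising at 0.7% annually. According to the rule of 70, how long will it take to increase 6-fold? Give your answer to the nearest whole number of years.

roughly 258 years

One doubling takes 70/0.7 = 100.00 years.
Reaching 6× takes log₂(6) ≈ 2.58 doublings.
2.58 × 100.00 ≈ 258 years.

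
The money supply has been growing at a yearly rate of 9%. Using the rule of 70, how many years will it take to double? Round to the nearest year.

about 8 years

70/9 ≈ 7.78, so it doubles roughly every 8 years.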